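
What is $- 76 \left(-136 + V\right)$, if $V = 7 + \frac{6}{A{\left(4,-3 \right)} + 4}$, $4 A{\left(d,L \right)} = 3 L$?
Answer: $\frac{66804}{7} \approx 9543.4$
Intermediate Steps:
$A{\left(d,L \right)} = \frac{3 L}{4}$
$V = \frac{73}{7}$ ($V = 7 + \frac{6}{\frac{3}{4} \left(-3\right) + 4} = 7 + \frac{6}{- \frac{9}{4} + 4} = 7 + \frac{6}{\frac{7}{4}} = 7 + 6 \cdot \frac{4}{7} = 7 + \frac{24}{7} = \frac{73}{7} \approx 10.429$)
$- 76 \left(-136 + V\right) = - 76 \left(-136 + \frac{73}{7}\right) = \left(-76\right) \left(- \frac{879}{7}\right) = \frac{66804}{7}$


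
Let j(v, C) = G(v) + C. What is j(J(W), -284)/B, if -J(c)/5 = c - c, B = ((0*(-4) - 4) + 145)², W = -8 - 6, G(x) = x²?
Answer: -284/19881 ≈ -0.014285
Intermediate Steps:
W = -14
B = 19881 (B = ((0 - 4) + 145)² = (-4 + 145)² = 141² = 19881)
J(c) = 0 (J(c) = -5*(c - c) = -5*0 = 0)
j(v, C) = C + v² (j(v, C) = v² + C = C + v²)
j(J(W), -284)/B = (-284 + 0²)/19881 = (-284 + 0)*(1/19881) = -284*1/19881 = -284/19881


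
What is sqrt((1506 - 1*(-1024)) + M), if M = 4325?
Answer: sqrt(6855) ≈ 82.795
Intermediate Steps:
sqrt((1506 - 1*(-1024)) + M) = sqrt((1506 - 1*(-1024)) + 4325) = sqrt((1506 + 1024) + 4325) = sqrt(2530 + 4325) = sqrt(6855)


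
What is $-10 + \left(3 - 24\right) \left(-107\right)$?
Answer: $2237$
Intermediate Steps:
$-10 + \left(3 - 24\right) \left(-107\right) = -10 - -2247 = -10 + 2247 = 2237$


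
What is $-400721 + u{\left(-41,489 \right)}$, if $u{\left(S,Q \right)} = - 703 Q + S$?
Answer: $-744529$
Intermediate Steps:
$u{\left(S,Q \right)} = S - 703 Q$
$-400721 + u{\left(-41,489 \right)} = -400721 - 343808 = -744529$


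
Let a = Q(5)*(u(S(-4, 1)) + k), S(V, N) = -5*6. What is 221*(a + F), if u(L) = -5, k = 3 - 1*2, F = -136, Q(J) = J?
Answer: -34476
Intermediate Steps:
S(V, N) = -30
k = 1 (k = 3 - 2 = 1)
a = -20 (a = 5*(-5 + 1) = 5*(-4) = -20)
221*(a + F) = 221*(-20 - 136) = 221*(-156) = -34476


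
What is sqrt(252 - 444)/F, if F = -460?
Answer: -2*I*sqrt(3)/115 ≈ -0.030123*I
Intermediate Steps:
sqrt(252 - 444)/F = sqrt(252 - 444)/(-460) = sqrt(-192)*(-1/460) = (8*I*sqrt(3))*(-1/460) = -2*I*sqrt(3)/115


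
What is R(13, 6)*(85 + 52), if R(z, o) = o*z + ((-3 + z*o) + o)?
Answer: 21783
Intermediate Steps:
R(z, o) = -3 + o + 2*o*z (R(z, o) = o*z + ((-3 + o*z) + o) = o*z + (-3 + o + o*z) = -3 + o + 2*o*z)
R(13, 6)*(85 + 52) = (-3 + 6 + 2*6*13)*(85 + 52) = (-3 + 6 + 156)*137 = 159*137 = 21783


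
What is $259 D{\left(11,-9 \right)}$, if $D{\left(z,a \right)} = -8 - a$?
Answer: $259$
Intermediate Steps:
$259 D{\left(11,-9 \right)} = 259 \left(-8 - -9\right) = 259 \left(-8 + 9\right) = 259 \cdot 1 = 259$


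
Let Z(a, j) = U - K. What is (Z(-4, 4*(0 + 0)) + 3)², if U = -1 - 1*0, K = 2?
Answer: 0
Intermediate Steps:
U = -1 (U = -1 + 0 = -1)
Z(a, j) = -3 (Z(a, j) = -1 - 1*2 = -1 - 2 = -3)
(Z(-4, 4*(0 + 0)) + 3)² = (-3 + 3)² = 0² = 0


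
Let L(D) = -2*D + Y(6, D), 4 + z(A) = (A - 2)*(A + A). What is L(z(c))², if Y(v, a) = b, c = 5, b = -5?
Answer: 3249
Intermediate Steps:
Y(v, a) = -5
z(A) = -4 + 2*A*(-2 + A) (z(A) = -4 + (A - 2)*(A + A) = -4 + (-2 + A)*(2*A) = -4 + 2*A*(-2 + A))
L(D) = -5 - 2*D (L(D) = -2*D - 5 = -5 - 2*D)
L(z(c))² = (-5 - 2*(-4 - 4*5 + 2*5²))² = (-5 - 2*(-4 - 20 + 2*25))² = (-5 - 2*(-4 - 20 + 50))² = (-5 - 2*26)² = (-5 - 52)² = (-57)² = 3249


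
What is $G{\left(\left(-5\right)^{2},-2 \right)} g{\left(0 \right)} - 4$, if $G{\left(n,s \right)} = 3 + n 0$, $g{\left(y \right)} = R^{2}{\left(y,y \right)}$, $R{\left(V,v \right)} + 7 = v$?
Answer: $143$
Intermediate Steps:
$R{\left(V,v \right)} = -7 + v$
$g{\left(y \right)} = \left(-7 + y\right)^{2}$
$G{\left(n,s \right)} = 3$ ($G{\left(n,s \right)} = 3 + 0 = 3$)
$G{\left(\left(-5\right)^{2},-2 \right)} g{\left(0 \right)} - 4 = 3 \left(-7 + 0\right)^{2} - 4 = 3 \left(-7\right)^{2} - 4 = 3 \cdot 49 - 4 = 147 - 4 = 143$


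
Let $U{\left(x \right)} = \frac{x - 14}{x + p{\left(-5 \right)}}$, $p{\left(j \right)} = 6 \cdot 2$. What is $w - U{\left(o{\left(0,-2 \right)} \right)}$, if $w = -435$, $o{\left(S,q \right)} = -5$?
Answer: $- \frac{3026}{7} \approx -432.29$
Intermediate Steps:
$p{\left(j \right)} = 12$
$U{\left(x \right)} = \frac{-14 + x}{12 + x}$ ($U{\left(x \right)} = \frac{x - 14}{x + 12} = \frac{-14 + x}{12 + x}$)
$w - U{\left(o{\left(0,-2 \right)} \right)} = -435 - \frac{-14 - 5}{12 - 5} = -435 - \frac{1}{7} \left(-19\right) = -435 - - \frac{19}{7} = -435 + \frac{19}{7} = - \frac{3026}{7}$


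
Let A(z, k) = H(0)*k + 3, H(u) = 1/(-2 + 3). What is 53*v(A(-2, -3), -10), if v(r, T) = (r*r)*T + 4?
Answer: 212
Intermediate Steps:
H(u) = 1 (H(u) = 1/1 = 1)
A(z, k) = 3 + k (A(z, k) = 1*k + 3 = k + 3 = 3 + k)
v(r, T) = 4 + T*r**2 (v(r, T) = r**2*T + 4 = T*r**2 + 4 = 4 + T*r**2)
53*v(A(-2, -3), -10) = 53*(4 - 10*(3 - 3)**2) = 53*(4 - 10*0**2) = 53*(4 - 10*0) = 53*(4 + 0) = 53*4 = 212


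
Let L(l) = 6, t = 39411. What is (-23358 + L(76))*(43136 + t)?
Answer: -1927637544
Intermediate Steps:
(-23358 + L(76))*(43136 + t) = (-23358 + 6)*(43136 + 39411) = -23352*82547 = -1927637544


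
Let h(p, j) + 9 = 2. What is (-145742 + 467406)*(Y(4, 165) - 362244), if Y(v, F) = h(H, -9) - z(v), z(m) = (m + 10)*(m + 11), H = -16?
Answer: -116590655104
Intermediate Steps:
h(p, j) = -7 (h(p, j) = -9 + 2 = -7)
z(m) = (10 + m)*(11 + m)
Y(v, F) = -117 - v² - 21*v (Y(v, F) = -7 - (110 + v² + 21*v) = -7 + (-110 - v² - 21*v) = -117 - v² - 21*v)
(-145742 + 467406)*(Y(4, 165) - 362244) = (-145742 + 467406)*((-117 - 1*4² - 21*4) - 362244) = 321664*((-117 - 1*16 - 84) - 362244) = 321664*((-117 - 16 - 84) - 362244) = 321664*(-217 - 362244) = 321664*(-362461) = -116590655104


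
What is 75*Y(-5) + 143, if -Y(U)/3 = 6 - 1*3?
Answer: -532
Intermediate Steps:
Y(U) = -9 (Y(U) = -3*(6 - 1*3) = -3*(6 - 3) = -3*3 = -9)
75*Y(-5) + 143 = 75*(-9) + 143 = -675 + 143 = -532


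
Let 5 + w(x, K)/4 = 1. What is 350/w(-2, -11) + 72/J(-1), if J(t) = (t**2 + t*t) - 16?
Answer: -1513/56 ≈ -27.018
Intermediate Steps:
J(t) = -16 + 2*t**2 (J(t) = (t**2 + t**2) - 16 = 2*t**2 - 16 = -16 + 2*t**2)
w(x, K) = -16 (w(x, K) = -20 + 4*1 = -20 + 4 = -16)
350/w(-2, -11) + 72/J(-1) = 350/(-16) + 72/(-16 + 2*(-1)**2) = 350*(-1/16) + 72/(-16 + 2*1) = -175/8 + 72/(-16 + 2) = -175/8 + 72/(-14) = -175/8 + 72*(-1/14) = -175/8 - 36/7 = -1513/56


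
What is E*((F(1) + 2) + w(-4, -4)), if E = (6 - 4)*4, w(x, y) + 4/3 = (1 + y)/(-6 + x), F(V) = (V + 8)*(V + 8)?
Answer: 9836/15 ≈ 655.73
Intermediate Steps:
F(V) = (8 + V)**2 (F(V) = (8 + V)*(8 + V) = (8 + V)**2)
w(x, y) = -4/3 + (1 + y)/(-6 + x)
E = 8 (E = 2*4 = 8)
E*((F(1) + 2) + w(-4, -4)) = 8*(((8 + 1)**2 + 2) + (9 - 4 - 4/3*(-4))/(-6 - 4)) = 8*((9**2 + 2) + (9 - 4 + 16/3)/(-10)) = 8*((81 + 2) - 1/10*31/3) = 8*(83 - 31/30) = 8*(2459/30) = 9836/15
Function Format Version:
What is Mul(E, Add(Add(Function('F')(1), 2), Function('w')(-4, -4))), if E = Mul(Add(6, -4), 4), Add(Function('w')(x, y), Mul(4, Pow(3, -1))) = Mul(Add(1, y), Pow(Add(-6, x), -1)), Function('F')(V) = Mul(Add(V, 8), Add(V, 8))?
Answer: Rational(9836, 15) ≈ 655.73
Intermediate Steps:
Function('F')(V) = Pow(Add(8, V), 2) (Function('F')(V) = Mul(Add(8, V), Add(8, V)) = Pow(Add(8, V), 2))
Function('w')(x, y) = Add(Rational(-4, 3), Mul(Pow(Add(-6, x), -1), Add(1, y))) (Function('w')(x, y) = Add(Rational(-4, 3), Mul(Add(1, y), Pow(Add(-6, x), -1))) = Add(Rational(-4, 3), Mul(Pow(Add(-6, x), -1), Add(1, y))))
E = 8 (E = Mul(2, 4) = 8)
Mul(E, Add(Add(Function('F')(1), 2), Function('w')(-4, -4))) = Mul(8, Add(Add(Pow(Add(8, 1), 2), 2), Mul(Pow(Add(-6, -4), -1), Add(9, -4, Mul(Rational(-4, 3), -4))))) = Mul(8, Add(Add(Pow(9, 2), 2), Mul(Pow(-10, -1), Add(9, -4, Rational(16, 3))))) = Mul(8, Add(Add(81, 2), Mul(Rational(-1, 10), Rational(31, 3)))) = Mul(8, Add(83, Rational(-31, 30))) = Mul(8, Rational(2459, 30)) = Rational(9836, 15)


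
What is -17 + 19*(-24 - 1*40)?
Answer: -1233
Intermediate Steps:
-17 + 19*(-24 - 1*40) = -17 + 19*(-24 - 40) = -17 + 19*(-64) = -17 - 1216 = -1233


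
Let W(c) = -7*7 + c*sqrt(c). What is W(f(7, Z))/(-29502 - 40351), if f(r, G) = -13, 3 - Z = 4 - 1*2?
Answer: 7/9979 + 13*I*sqrt(13)/69853 ≈ 0.00070147 + 0.00067101*I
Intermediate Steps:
Z = 1 (Z = 3 - (4 - 1*2) = 3 - (4 - 2) = 3 - 1*2 = 3 - 2 = 1)
W(c) = -49 + c**(3/2)
W(f(7, Z))/(-29502 - 40351) = (-49 + (-13)**(3/2))/(-29502 - 40351) = (-49 - 13*I*sqrt(13))/(-69853) = (-49 - 13*I*sqrt(13))*(-1/69853) = 7/9979 + 13*I*sqrt(13)/69853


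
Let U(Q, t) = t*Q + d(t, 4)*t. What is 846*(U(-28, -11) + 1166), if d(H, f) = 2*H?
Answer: 1451736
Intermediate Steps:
U(Q, t) = 2*t**2 + Q*t (U(Q, t) = t*Q + (2*t)*t = Q*t + 2*t**2 = 2*t**2 + Q*t)
846*(U(-28, -11) + 1166) = 846*(-11*(-28 + 2*(-11)) + 1166) = 846*(-11*(-28 - 22) + 1166) = 846*(-11*(-50) + 1166) = 846*(550 + 1166) = 846*1716 = 1451736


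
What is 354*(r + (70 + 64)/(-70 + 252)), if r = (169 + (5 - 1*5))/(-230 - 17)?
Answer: 31860/1729 ≈ 18.427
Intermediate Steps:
r = -13/19 (r = (169 + (5 - 5))/(-247) = (169 + 0)*(-1/247) = 169*(-1/247) = -13/19 ≈ -0.68421)
354*(r + (70 + 64)/(-70 + 252)) = 354*(-13/19 + (70 + 64)/(-70 + 252)) = 354*(-13/19 + 134/182) = 354*(-13/19 + 134*(1/182)) = 354*(-13/19 + 67/91) = 354*(90/1729) = 31860/1729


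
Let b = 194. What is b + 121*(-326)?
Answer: -39252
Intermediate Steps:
b + 121*(-326) = 194 + 121*(-326) = 194 - 39446 = -39252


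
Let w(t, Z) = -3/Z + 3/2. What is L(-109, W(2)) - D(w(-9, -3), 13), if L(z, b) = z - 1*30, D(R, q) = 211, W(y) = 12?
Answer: -350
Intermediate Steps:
w(t, Z) = 3/2 - 3/Z (w(t, Z) = -3/Z + 3*(½) = -3/Z + 3/2 = 3/2 - 3/Z)
L(z, b) = -30 + z (L(z, b) = z - 30 = -30 + z)
L(-109, W(2)) - D(w(-9, -3), 13) = (-30 - 109) - 1*211 = -139 - 211 = -350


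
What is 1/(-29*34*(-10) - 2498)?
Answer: 1/7362 ≈ 0.00013583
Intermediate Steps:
1/(-29*34*(-10) - 2498) = 1/(-986*(-10) - 2498) = 1/(9860 - 2498) = 1/7362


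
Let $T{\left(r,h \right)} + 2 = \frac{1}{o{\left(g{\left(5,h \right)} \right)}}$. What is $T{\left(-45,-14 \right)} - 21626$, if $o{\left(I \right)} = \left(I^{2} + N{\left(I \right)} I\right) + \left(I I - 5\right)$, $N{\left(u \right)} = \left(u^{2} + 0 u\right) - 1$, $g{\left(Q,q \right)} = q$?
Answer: $- \frac{50674405}{2343} \approx -21628.0$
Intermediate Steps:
$N{\left(u \right)} = -1 + u^{2}$ ($N{\left(u \right)} = \left(u^{2} + 0\right) - 1 = u^{2} - 1 = -1 + u^{2}$)
$o{\left(I \right)} = -5 + 2 I^{2} + I \left(-1 + I^{2}\right)$ ($o{\left(I \right)} = \left(I^{2} + \left(-1 + I^{2}\right) I\right) + \left(I I - 5\right) = \left(I^{2} + I \left(-1 + I^{2}\right)\right) + \left(I^{2} - 5\right) = \left(I^{2} + I \left(-1 + I^{2}\right)\right) + \left(-5 + I^{2}\right) = -5 + 2 I^{2} + I \left(-1 + I^{2}\right)$)
$T{\left(r,h \right)} = -2 + \frac{1}{-5 + h^{3} - h + 2 h^{2}}$
$T{\left(-45,-14 \right)} - 21626 = \frac{11 - 4 \left(-14\right)^{2} - 2 \left(-14\right)^{3} + 2 \left(-14\right)}{-5 + \left(-14\right)^{3} - -14 + 2 \left(-14\right)^{2}} - 21626 = \frac{11 - 784 - -5488 - 28}{-5 - 2744 + 14 + 2 \cdot 196} - 21626 = \frac{11 - 784 + 5488 - 28}{-5 - 2744 + 14 + 392} - 21626 = \frac{1}{-2343} \cdot 4687 - 21626 = \left(- \frac{1}{2343}\right) 4687 - 21626 = - \frac{4687}{2343} - 21626 = - \frac{50674405}{2343}$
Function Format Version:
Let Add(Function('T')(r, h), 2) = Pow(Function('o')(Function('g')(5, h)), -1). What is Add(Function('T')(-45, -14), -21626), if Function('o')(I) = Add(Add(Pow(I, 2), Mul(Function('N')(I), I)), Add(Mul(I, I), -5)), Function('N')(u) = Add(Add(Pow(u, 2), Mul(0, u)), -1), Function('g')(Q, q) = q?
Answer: Rational(-50674405, 2343) ≈ -21628.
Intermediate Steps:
Function('N')(u) = Add(-1, Pow(u, 2)) (Function('N')(u) = Add(Add(Pow(u, 2), 0), -1) = Add(Pow(u, 2), -1) = Add(-1, Pow(u, 2)))
Function('o')(I) = Add(-5, Mul(2, Pow(I, 2)), Mul(I, Add(-1, Pow(I, 2)))) (Function('o')(I) = Add(Add(Pow(I, 2), Mul(Add(-1, Pow(I, 2)), I)), Add(Mul(I, I), -5)) = Add(Add(Pow(I, 2), Mul(I, Add(-1, Pow(I, 2)))), Add(Pow(I, 2), -5)) = Add(Add(Pow(I, 2), Mul(I, Add(-1, Pow(I, 2)))), Add(-5, Pow(I, 2))) = Add(-5, Mul(2, Pow(I, 2)), Mul(I, Add(-1, Pow(I, 2)))))
Function('T')(r, h) = Add(-2, Pow(Add(-5, Pow(h, 3), Mul(-1, h), Mul(2, Pow(h, 2))), -1))
Add(Function('T')(-45, -14), -21626) = Add(Mul(Pow(Add(-5, Pow(-14, 3), Mul(-1, -14), Mul(2, Pow(-14, 2))), -1), Add(11, Mul(-4, Pow(-14, 2)), Mul(-2, Pow(-14, 3)), Mul(2, -14))), -21626) = Add(Mul(Pow(Add(-5, -2744, 14, Mul(2, 196)), -1), Add(11, Mul(-4, 196), Mul(-2, -2744), -28)), -21626) = Add(Mul(Pow(Add(-5, -2744, 14, 392), -1), Add(11, -784, 5488, -28)), -21626) = Add(Mul(Pow(-2343, -1), 4687), -21626) = Add(Mul(Rational(-1, 2343), 4687), -21626) = Add(Rational(-4687, 2343), -21626) = Rational(-50674405, 2343)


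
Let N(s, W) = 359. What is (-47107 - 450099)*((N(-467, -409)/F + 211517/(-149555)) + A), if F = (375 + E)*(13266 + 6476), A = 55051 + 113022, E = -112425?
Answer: -2764614642730578935671133/33082928446050 ≈ -8.3566e+10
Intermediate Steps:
A = 168073
F = -2212091100 (F = (375 - 112425)*(13266 + 6476) = -112050*19742 = -2212091100)
(-47107 - 450099)*((N(-467, -409)/F + 211517/(-149555)) + A) = (-47107 - 450099)*((359/(-2212091100) + 211517/(-149555)) + 168073) = -497206*((359*(-1/2212091100) + 211517*(-1/149555)) + 168073) = -497206*((-359/2212091100 - 211517/149555) + 168073) = -497206*(-93578985377789/66165856892100 + 168073) = -497206*11120600486440545511/66165856892100 = -2764614642730578935671133/33082928446050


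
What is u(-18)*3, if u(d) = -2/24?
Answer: -¼ ≈ -0.25000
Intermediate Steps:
u(d) = -1/12 (u(d) = -2*1/24 = -1/12)
u(-18)*3 = -1/12*3 = -¼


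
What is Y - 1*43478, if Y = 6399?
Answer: -37079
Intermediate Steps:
Y - 1*43478 = 6399 - 1*43478 = 6399 - 43478 = -37079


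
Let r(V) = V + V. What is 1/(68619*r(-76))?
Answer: -1/10430088 ≈ -9.5876e-8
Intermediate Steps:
r(V) = 2*V
1/(68619*r(-76)) = 1/(68619*((2*(-76)))) = (1/68619)/(-152) = (1/68619)*(-1/152) = -1/10430088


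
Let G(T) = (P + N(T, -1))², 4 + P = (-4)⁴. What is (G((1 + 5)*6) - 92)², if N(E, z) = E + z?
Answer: 6769504729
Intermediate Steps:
P = 252 (P = -4 + (-4)⁴ = -4 + 256 = 252)
G(T) = (251 + T)² (G(T) = (252 + (T - 1))² = (252 + (-1 + T))² = (251 + T)²)
(G((1 + 5)*6) - 92)² = ((251 + (1 + 5)*6)² - 92)² = ((251 + 6*6)² - 92)² = ((251 + 36)² - 92)² = (287² - 92)² = (82369 - 92)² = 82277² = 6769504729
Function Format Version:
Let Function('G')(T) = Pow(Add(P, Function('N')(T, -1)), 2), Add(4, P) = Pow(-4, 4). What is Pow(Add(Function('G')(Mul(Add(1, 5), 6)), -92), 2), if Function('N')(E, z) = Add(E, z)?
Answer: 6769504729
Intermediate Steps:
P = 252 (P = Add(-4, Pow(-4, 4)) = Add(-4, 256) = 252)
Function('G')(T) = Pow(Add(251, T), 2) (Function('G')(T) = Pow(Add(252, Add(T, -1)), 2) = Pow(Add(252, Add(-1, T)), 2) = Pow(Add(251, T), 2))
Pow(Add(Function('G')(Mul(Add(1, 5), 6)), -92), 2) = Pow(Add(Pow(Add(251, Mul(Add(1, 5), 6)), 2), -92), 2) = Pow(Add(Pow(Add(251, Mul(6, 6)), 2), -92), 2) = Pow(Add(Pow(Add(251, 36), 2), -92), 2) = Pow(Add(Pow(287, 2), -92), 2) = Pow(Add(82369, -92), 2) = Pow(82277, 2) = 6769504729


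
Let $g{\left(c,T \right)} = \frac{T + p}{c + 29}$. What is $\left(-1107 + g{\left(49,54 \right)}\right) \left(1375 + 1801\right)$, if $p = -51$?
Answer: $- \frac{45704228}{13} \approx -3.5157 \cdot 10^{6}$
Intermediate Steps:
$g{\left(c,T \right)} = \frac{-51 + T}{29 + c}$ ($g{\left(c,T \right)} = \frac{T - 51}{c + 29} = \frac{-51 + T}{29 + c}$)
$\left(-1107 + g{\left(49,54 \right)}\right) \left(1375 + 1801\right) = \left(-1107 + \frac{-51 + 54}{29 + 49}\right) \left(1375 + 1801\right) = \left(-1107 + \frac{1}{78} \cdot 3\right) 3176 = \left(-1107 + \frac{1}{26}\right) 3176 = \left(- \frac{28781}{26}\right) 3176 = - \frac{45704228}{13}$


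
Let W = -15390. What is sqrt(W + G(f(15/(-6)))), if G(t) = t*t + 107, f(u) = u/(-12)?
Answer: I*sqrt(8802983)/24 ≈ 123.62*I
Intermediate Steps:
f(u) = -u/12 (f(u) = u*(-1/12) = -u/12)
G(t) = 107 + t**2 (G(t) = t**2 + 107 = 107 + t**2)
sqrt(W + G(f(15/(-6)))) = sqrt(-15390 + (107 + (-5/(4*(-6)))**2)) = sqrt(-15390 + (107 + (-5*(-1)/(4*6))**2)) = sqrt(-15390 + (107 + (-1/12*(-5/2))**2)) = sqrt(-15390 + (107 + (5/24)**2)) = sqrt(-15390 + (107 + 25/576)) = sqrt(-15390 + 61657/576) = sqrt(-8802983/576) = I*sqrt(8802983)/24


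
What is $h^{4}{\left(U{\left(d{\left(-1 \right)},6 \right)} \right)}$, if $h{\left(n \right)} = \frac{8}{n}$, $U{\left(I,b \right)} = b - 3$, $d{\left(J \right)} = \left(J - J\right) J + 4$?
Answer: $\frac{4096}{81} \approx 50.568$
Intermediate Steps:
$d{\left(J \right)} = 4$ ($d{\left(J \right)} = 0 J + 4 = 0 + 4 = 4$)
$U{\left(I,b \right)} = -3 + b$ ($U{\left(I,b \right)} = b - 3 = -3 + b$)
$h^{4}{\left(U{\left(d{\left(-1 \right)},6 \right)} \right)} = \left(\frac{8}{-3 + 6}\right)^{4} = \left(\frac{8}{3}\right)^{4} = \frac{4096}{81}$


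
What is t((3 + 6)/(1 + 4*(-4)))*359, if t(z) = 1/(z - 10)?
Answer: -1795/53 ≈ -33.868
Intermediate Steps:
t(z) = 1/(-10 + z)
t((3 + 6)/(1 + 4*(-4)))*359 = 359/(-10 + (3 + 6)/(1 + 4*(-4))) = 359/(-10 + 9/(1 - 16)) = 359/(-10 + 9/(-15)) = 359/(-10 + 9*(-1/15)) = 359/(-10 - ⅗) = 359/(-53/5) = -5/53*359 = -1795/53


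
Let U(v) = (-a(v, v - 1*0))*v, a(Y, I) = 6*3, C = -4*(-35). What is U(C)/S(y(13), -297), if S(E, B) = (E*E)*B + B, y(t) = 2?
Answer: 56/33 ≈ 1.6970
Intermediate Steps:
S(E, B) = B + B*E² (S(E, B) = E²*B + B = B*E² + B = B + B*E²)
C = 140
a(Y, I) = 18
U(v) = -18*v (U(v) = (-1*18)*v = -18*v)
U(C)/S(y(13), -297) = (-18*140)/((-297*(1 + 2²))) = -2520*(-1/(297*(1 + 4))) = -2520/((-297*5)) = -2520/(-1485) = -2520*(-1/1485) = 56/33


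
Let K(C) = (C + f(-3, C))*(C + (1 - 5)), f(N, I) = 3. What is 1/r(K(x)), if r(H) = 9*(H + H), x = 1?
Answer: -1/216 ≈ -0.0046296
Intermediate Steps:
K(C) = (-4 + C)*(3 + C) (K(C) = (C + 3)*(C + (1 - 5)) = (3 + C)*(C - 4) = (3 + C)*(-4 + C) = (-4 + C)*(3 + C))
r(H) = 18*H (r(H) = 9*(2*H) = 18*H)
1/r(K(x)) = 1/(18*(-12 + 1**2 - 1*1)) = 1/(18*(-12 + 1 - 1)) = 1/(18*(-12)) = 1/(-216) = -1/216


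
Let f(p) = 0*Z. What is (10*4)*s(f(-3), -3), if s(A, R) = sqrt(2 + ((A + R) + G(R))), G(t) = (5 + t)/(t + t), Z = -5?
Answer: 80*I*sqrt(3)/3 ≈ 46.188*I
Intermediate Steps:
f(p) = 0 (f(p) = 0*(-5) = 0)
G(t) = (5 + t)/(2*t) (G(t) = (5 + t)/((2*t)) = (5 + t)*(1/(2*t)) = (5 + t)/(2*t))
s(A, R) = sqrt(2 + A + R + (5 + R)/(2*R)) (s(A, R) = sqrt(2 + ((A + R) + (5 + R)/(2*R))) = sqrt(2 + (A + R + (5 + R)/(2*R))) = sqrt(2 + A + R + (5 + R)/(2*R)))
(10*4)*s(f(-3), -3) = (10*4)*(sqrt(10 + 4*0 + 4*(-3) + 10/(-3))/2) = 40*(sqrt(10 + 0 - 12 + 10*(-1/3))/2) = 40*(sqrt(10 + 0 - 12 - 10/3)/2) = 40*(sqrt(-16/3)/2) = 40*((4*I*sqrt(3)/3)/2) = 40*(2*I*sqrt(3)/3) = 80*I*sqrt(3)/3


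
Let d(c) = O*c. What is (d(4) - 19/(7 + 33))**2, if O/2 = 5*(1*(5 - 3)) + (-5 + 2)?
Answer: 4932841/1600 ≈ 3083.0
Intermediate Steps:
O = 14 (O = 2*(5*(1*(5 - 3)) + (-5 + 2)) = 2*(5*(1*2) - 3) = 2*(5*2 - 3) = 2*(10 - 3) = 2*7 = 14)
d(c) = 14*c
(d(4) - 19/(7 + 33))**2 = (14*4 - 19/(7 + 33))**2 = (56 - 19/40)**2 = (2221/40)**2 = 4932841/1600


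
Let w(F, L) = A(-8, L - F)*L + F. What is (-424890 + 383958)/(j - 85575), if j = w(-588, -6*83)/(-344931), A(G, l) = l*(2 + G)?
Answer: 4706238564/9839246219 ≈ 0.47831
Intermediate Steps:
w(F, L) = F + L*(-6*L + 6*F) (w(F, L) = ((L - F)*(2 - 8))*L + F = ((L - F)*(-6))*L + F = (-6*L + 6*F)*L + F = L*(-6*L + 6*F) + F = F + L*(-6*L + 6*F))
j = -89444/114977 (j = (-588 + 6*(-6*83)*(-588 - (-6)*83))/(-344931) = (-588 + 6*(-498)*(-588 - 1*(-498)))*(-1/344931) = (-588 + 6*(-498)*(-588 + 498))*(-1/344931) = (-588 + 6*(-498)*(-90))*(-1/344931) = (-588 + 268920)*(-1/344931) = 268332*(-1/344931) = -89444/114977 ≈ -0.77793)
(-424890 + 383958)/(j - 85575) = (-424890 + 383958)/(-89444/114977 - 85575) = -40932/(-9839246219/114977) = -40932*(-114977/9839246219) = 4706238564/9839246219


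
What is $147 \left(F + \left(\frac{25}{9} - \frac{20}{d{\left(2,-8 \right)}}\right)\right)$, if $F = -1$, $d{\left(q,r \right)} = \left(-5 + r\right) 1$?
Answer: $\frac{19012}{39} \approx 487.49$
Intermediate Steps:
$d{\left(q,r \right)} = -5 + r$
$147 \left(F + \left(\frac{25}{9} - \frac{20}{d{\left(2,-8 \right)}}\right)\right) = 147 \left(-1 + \left(\frac{25}{9} - \frac{20}{-5 - 8}\right)\right) = 147 \left(-1 + \left(25 \cdot \frac{1}{9} - \frac{20}{-13}\right)\right) = 147 \left(-1 + \left(\frac{25}{9} - - \frac{20}{13}\right)\right) = 147 \left(-1 + \left(\frac{25}{9} + \frac{20}{13}\right)\right) = 147 \left(-1 + \frac{505}{117}\right) = 147 \cdot \frac{388}{117} = \frac{19012}{39}$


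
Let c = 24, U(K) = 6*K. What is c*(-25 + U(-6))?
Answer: -1464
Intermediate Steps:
c*(-25 + U(-6)) = 24*(-25 + 6*(-6)) = 24*(-25 - 36) = 24*(-61) = -1464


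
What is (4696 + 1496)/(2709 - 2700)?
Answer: 688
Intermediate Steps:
(4696 + 1496)/(2709 - 2700) = 6192/9 = 6192*(1/9) = 688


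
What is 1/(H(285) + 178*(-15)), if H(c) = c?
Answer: -1/2385 ≈ -0.00041929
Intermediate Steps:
1/(H(285) + 178*(-15)) = 1/(285 + 178*(-15)) = 1/(285 - 2670) = 1/(-2385) = -1/2385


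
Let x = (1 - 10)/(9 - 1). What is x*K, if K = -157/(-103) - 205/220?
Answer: -24165/36256 ≈ -0.66651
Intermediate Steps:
x = -9/8 ≈ -1.1250
K = 2685/4532 (K = -157*(-1/103) - 205*1/220 = 157/103 - 41/44 = 2685/4532 ≈ 0.59245)
x*K = -9/8*2685/4532 = -24165/36256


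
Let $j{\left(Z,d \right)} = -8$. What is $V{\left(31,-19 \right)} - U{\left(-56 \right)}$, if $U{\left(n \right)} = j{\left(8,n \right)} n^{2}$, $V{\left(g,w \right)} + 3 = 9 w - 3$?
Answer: $24911$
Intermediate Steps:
$V{\left(g,w \right)} = -6 + 9 w$ ($V{\left(g,w \right)} = -3 + \left(9 w - 3\right) = -3 + \left(-3 + 9 w\right) = -6 + 9 w$)
$U{\left(n \right)} = - 8 n^{2}$
$V{\left(31,-19 \right)} - U{\left(-56 \right)} = \left(-6 + 9 \left(-19\right)\right) - - 8 \left(-56\right)^{2} = \left(-6 - 171\right) - \left(-8\right) 3136 = -177 - -25088 = -177 + 25088 = 24911$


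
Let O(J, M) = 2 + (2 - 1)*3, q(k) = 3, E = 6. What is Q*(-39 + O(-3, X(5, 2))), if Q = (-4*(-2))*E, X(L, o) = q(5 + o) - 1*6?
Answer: -1632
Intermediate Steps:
X(L, o) = -3 (X(L, o) = 3 - 1*6 = 3 - 6 = -3)
Q = 48 (Q = -4*(-2)*6 = 8*6 = 48)
O(J, M) = 5 (O(J, M) = 2 + 1*3 = 2 + 3 = 5)
Q*(-39 + O(-3, X(5, 2))) = 48*(-39 + 5) = 48*(-34) = -1632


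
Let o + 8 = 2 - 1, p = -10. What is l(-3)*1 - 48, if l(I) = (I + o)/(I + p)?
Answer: -614/13 ≈ -47.231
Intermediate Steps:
o = -7 (o = -8 + (2 - 1) = -8 + 1 = -7)
l(I) = (-7 + I)/(-10 + I) (l(I) = (I - 7)/(I - 10) = (-7 + I)/(-10 + I))
l(-3)*1 - 48 = ((-7 - 3)/(-10 - 3))*1 - 48 = (-10/(-13))*1 - 48 = -1/13*(-10)*1 - 48 = (10/13)*1 - 48 = 10/13 - 48 = -614/13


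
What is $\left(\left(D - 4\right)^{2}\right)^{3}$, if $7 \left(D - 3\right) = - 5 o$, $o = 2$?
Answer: $\frac{24137569}{117649} \approx 205.17$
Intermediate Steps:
$D = \frac{11}{7}$ ($D = 3 + \frac{\left(-5\right) 2}{7} = 3 + \frac{1}{7} \left(-10\right) = 3 - \frac{10}{7} = \frac{11}{7} \approx 1.5714$)
$\left(\left(D - 4\right)^{2}\right)^{3} = \left(\left(\frac{11}{7} - 4\right)^{2}\right)^{3} = \left(\left(- \frac{17}{7}\right)^{2}\right)^{3} = \left(\frac{289}{49}\right)^{3} = \frac{24137569}{117649}$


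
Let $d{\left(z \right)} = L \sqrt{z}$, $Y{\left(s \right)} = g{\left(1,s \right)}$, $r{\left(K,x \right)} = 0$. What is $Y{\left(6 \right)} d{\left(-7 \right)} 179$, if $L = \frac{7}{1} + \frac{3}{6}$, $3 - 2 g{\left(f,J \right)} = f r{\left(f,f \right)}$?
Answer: $\frac{8055 i \sqrt{7}}{4} \approx 5327.9 i$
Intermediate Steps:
$g{\left(f,J \right)} = \frac{3}{2}$ ($g{\left(f,J \right)} = \frac{3}{2} - \frac{f 0}{2} = \frac{3}{2} - 0 = \frac{3}{2} + 0 = \frac{3}{2}$)
$Y{\left(s \right)} = \frac{3}{2}$
$L = \frac{15}{2}$ ($L = 7 \cdot 1 + 3 \cdot \frac{1}{6} = 7 + \frac{1}{2} = \frac{15}{2} \approx 7.5$)
$d{\left(z \right)} = \frac{15 \sqrt{z}}{2}$
$Y{\left(6 \right)} d{\left(-7 \right)} 179 = \frac{3 \frac{15 \sqrt{-7}}{2}}{2} \cdot 179 = \frac{3 \frac{15 i \sqrt{7}}{2}}{2} \cdot 179 = \frac{45 i \sqrt{7}}{4} \cdot 179 = \frac{8055 i \sqrt{7}}{4}$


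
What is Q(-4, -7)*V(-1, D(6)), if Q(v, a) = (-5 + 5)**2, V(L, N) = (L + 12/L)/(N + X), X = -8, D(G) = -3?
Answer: 0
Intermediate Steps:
V(L, N) = (L + 12/L)/(-8 + N) (V(L, N) = (L + 12/L)/(N - 8) = (L + 12/L)/(-8 + N))
Q(v, a) = 0 (Q(v, a) = 0**2 = 0)
Q(-4, -7)*V(-1, D(6)) = 0*((12 + (-1)**2)/((-1)*(-8 - 3))) = 0*(-1*(12 + 1)/(-11)) = 0*(-1*(-1/11)*13) = 0*(13/11) = 0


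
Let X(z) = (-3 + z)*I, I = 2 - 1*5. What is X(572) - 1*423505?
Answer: -425212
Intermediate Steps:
I = -3 (I = 2 - 5 = -3)
X(z) = 9 - 3*z (X(z) = (-3 + z)*(-3) = 9 - 3*z)
X(572) - 1*423505 = (9 - 3*572) - 1*423505 = (9 - 1716) - 423505 = -1707 - 423505 = -425212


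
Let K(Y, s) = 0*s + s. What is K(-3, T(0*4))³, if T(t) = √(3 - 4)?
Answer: -I ≈ -1.0*I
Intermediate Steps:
T(t) = I (T(t) = √(-1) = I)
K(Y, s) = s (K(Y, s) = 0 + s = s)
K(-3, T(0*4))³ = I³ = -I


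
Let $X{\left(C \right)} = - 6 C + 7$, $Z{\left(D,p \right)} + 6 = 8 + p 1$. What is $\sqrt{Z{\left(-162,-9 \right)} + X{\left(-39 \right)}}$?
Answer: $3 \sqrt{26} \approx 15.297$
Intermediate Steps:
$Z{\left(D,p \right)} = 2 + p$ ($Z{\left(D,p \right)} = -6 + \left(8 + p 1\right) = -6 + \left(8 + p\right) = 2 + p$)
$X{\left(C \right)} = 7 - 6 C$
$\sqrt{Z{\left(-162,-9 \right)} + X{\left(-39 \right)}} = \sqrt{\left(2 - 9\right) + \left(7 - -234\right)} = \sqrt{-7 + \left(7 + 234\right)} = \sqrt{-7 + 241} = \sqrt{234} = 3 \sqrt{26}$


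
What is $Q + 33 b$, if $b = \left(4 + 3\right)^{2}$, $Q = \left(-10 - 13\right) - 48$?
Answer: $1546$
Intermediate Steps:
$Q = -71$ ($Q = -23 - 48 = -71$)
$b = 49$ ($b = 7^{2} = 49$)
$Q + 33 b = -71 + 33 \cdot 49 = -71 + 1617 = 1546$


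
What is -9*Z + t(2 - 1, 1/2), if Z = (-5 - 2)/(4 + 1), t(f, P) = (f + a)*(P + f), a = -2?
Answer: 111/10 ≈ 11.100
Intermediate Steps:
t(f, P) = (-2 + f)*(P + f) (t(f, P) = (f - 2)*(P + f) = (-2 + f)*(P + f))
Z = -7/5 ≈ -1.4000
-9*Z + t(2 - 1, 1/2) = -9*(-7/5) + ((2 - 1)² - 2/2 - 2*(2 - 1) + (2 - 1)/2) = 63/5 + (1² - 2*½ - 2*1 + (½)*1) = 63/5 + (1 - 1 - 2 + ½) = 63/5 - 3/2 = 111/10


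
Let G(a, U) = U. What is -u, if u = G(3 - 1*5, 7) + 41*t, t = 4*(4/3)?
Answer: -677/3 ≈ -225.67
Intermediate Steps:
t = 16/3 (t = 4*(4*(⅓)) = 4*(4/3) = 16/3 ≈ 5.3333)
u = 677/3 (u = 7 + 41*(16/3) = 7 + 656/3 = 677/3 ≈ 225.67)
-u = -1*677/3 = -677/3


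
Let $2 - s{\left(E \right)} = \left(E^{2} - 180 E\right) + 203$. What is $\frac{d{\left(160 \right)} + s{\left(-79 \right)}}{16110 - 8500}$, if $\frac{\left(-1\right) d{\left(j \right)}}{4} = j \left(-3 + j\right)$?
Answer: $- \frac{60571}{3805} \approx -15.919$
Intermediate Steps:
$d{\left(j \right)} = - 4 j \left(-3 + j\right)$
$s{\left(E \right)} = -201 - E^{2} + 180 E$ ($s{\left(E \right)} = 2 - \left(\left(E^{2} - 180 E\right) + 203\right) = 2 - \left(203 + E^{2} - 180 E\right) = -201 - E^{2} + 180 E$)
$\frac{d{\left(160 \right)} + s{\left(-79 \right)}}{16110 - 8500} = \frac{4 \cdot 160 \left(3 - 160\right) - 20662}{16110 - 8500} = \frac{4 \cdot 160 \left(3 - 160\right) - 20662}{7610} = \left(4 \cdot 160 \left(-157\right) - 20662\right) \frac{1}{7610} = \left(-100480 - 20662\right) \frac{1}{7610} = \left(-121142\right) \frac{1}{7610} = - \frac{60571}{3805}$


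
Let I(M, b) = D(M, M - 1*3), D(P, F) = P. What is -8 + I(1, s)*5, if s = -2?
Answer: -3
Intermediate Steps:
I(M, b) = M
-8 + I(1, s)*5 = -8 + 1*5 = -8 + 5 = -3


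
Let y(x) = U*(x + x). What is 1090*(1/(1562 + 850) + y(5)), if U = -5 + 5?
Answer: 545/1206 ≈ 0.45191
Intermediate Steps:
U = 0
y(x) = 0 (y(x) = 0*(x + x) = 0*(2*x) = 0)
1090*(1/(1562 + 850) + y(5)) = 1090*(1/(1562 + 850) + 0) = 1090*(1/2412 + 0) = 1090*(1/2412) = 545/1206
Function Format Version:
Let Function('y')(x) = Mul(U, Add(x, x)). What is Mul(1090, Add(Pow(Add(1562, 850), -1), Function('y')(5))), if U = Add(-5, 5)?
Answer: Rational(545, 1206) ≈ 0.45191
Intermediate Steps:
U = 0
Function('y')(x) = 0 (Function('y')(x) = Mul(0, Add(x, x)) = Mul(0, Mul(2, x)) = 0)
Mul(1090, Add(Pow(Add(1562, 850), -1), Function('y')(5))) = Mul(1090, Add(Pow(Add(1562, 850), -1), 0)) = Mul(1090, Add(Pow(2412, -1), 0)) = Mul(1090, Add(Rational(1, 2412), 0)) = Mul(1090, Rational(1, 2412)) = Rational(545, 1206)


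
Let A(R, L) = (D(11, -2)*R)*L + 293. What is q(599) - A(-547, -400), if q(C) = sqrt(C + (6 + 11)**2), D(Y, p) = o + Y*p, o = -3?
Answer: 5469707 + 2*sqrt(222) ≈ 5.4697e+6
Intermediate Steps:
D(Y, p) = -3 + Y*p
A(R, L) = 293 - 25*L*R (A(R, L) = ((-3 + 11*(-2))*R)*L + 293 = ((-3 - 22)*R)*L + 293 = (-25*R)*L + 293 = -25*L*R + 293 = 293 - 25*L*R)
q(C) = sqrt(289 + C) (q(C) = sqrt(C + 17**2) = sqrt(C + 289) = sqrt(289 + C))
q(599) - A(-547, -400) = sqrt(289 + 599) - (293 - 25*(-400)*(-547)) = sqrt(888) - (293 - 5470000) = 2*sqrt(222) - 1*(-5469707) = 2*sqrt(222) + 5469707 = 5469707 + 2*sqrt(222)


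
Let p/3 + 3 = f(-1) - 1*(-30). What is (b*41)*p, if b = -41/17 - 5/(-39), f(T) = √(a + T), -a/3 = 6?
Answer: -1675998/221 - 62074*I*√19/221 ≈ -7583.7 - 1224.3*I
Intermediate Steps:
a = -18 (a = -3*6 = -18)
f(T) = √(-18 + T)
b = -1514/663 (b = -41*1/17 - 5*(-1/39) = -41/17 + 5/39 = -1514/663 ≈ -2.2836)
p = 81 + 3*I*√19 (p = -9 + 3*(√(-18 - 1) - 1*(-30)) = -9 + 3*(√(-19) + 30) = -9 + 3*(I*√19 + 30) = -9 + 3*(30 + I*√19) = -9 + (90 + 3*I*√19) = 81 + 3*I*√19 ≈ 81.0 + 13.077*I)
(b*41)*p = (-1514/663*41)*(81 + 3*I*√19) = -62074*(81 + 3*I*√19)/663 = -1675998/221 - 62074*I*√19/221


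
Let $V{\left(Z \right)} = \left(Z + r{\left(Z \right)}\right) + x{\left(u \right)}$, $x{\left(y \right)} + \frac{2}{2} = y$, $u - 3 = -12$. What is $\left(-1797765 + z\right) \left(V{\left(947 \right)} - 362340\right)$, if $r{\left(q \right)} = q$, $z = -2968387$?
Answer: $1717988085312$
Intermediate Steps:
$u = -9$ ($u = 3 - 12 = -9$)
$x{\left(y \right)} = -1 + y$
$V{\left(Z \right)} = -10 + 2 Z$ ($V{\left(Z \right)} = \left(Z + Z\right) - 10 = 2 Z - 10 = -10 + 2 Z$)
$\left(-1797765 + z\right) \left(V{\left(947 \right)} - 362340\right) = \left(-1797765 - 2968387\right) \left(\left(-10 + 2 \cdot 947\right) - 362340\right) = - 4766152 \left(\left(-10 + 1894\right) - 362340\right) = - 4766152 \left(1884 - 362340\right) = \left(-4766152\right) \left(-360456\right) = 1717988085312$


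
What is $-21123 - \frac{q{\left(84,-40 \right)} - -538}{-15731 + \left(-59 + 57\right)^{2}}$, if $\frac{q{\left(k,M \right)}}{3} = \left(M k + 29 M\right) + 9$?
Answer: $- \frac{332214416}{15727} \approx -21124.0$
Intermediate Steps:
$q{\left(k,M \right)} = 27 + 87 M + 3 M k$ ($q{\left(k,M \right)} = 3 \left(\left(M k + 29 M\right) + 9\right) = 3 \left(\left(29 M + M k\right) + 9\right) = 3 \left(9 + 29 M + M k\right) = 27 + 87 M + 3 M k$)
$-21123 - \frac{q{\left(84,-40 \right)} - -538}{-15731 + \left(-59 + 57\right)^{2}} = -21123 - \frac{\left(27 + 87 \left(-40\right) + 3 \left(-40\right) 84\right) - -538}{-15731 + \left(-59 + 57\right)^{2}} = -21123 - \frac{\left(27 - 3480 - 10080\right) + \left(580 - 42\right)}{-15731 + \left(-2\right)^{2}} = -21123 - \frac{-13533 + 538}{-15731 + 4} = -21123 - - \frac{12995}{-15727} = -21123 - \left(-12995\right) \left(- \frac{1}{15727}\right) = -21123 - \frac{12995}{15727} = - \frac{332214416}{15727}$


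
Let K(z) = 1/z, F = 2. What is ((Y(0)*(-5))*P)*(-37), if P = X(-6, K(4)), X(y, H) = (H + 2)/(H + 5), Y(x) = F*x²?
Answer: 0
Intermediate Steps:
Y(x) = 2*x²
X(y, H) = (2 + H)/(5 + H)
P = 3/7 (P = (2 + 1/4)/(5 + 1/4) = (2 + ¼)/(5 + ¼) = (9/4)/(21/4) = (4/21)*(9/4) = 3/7 ≈ 0.42857)
((Y(0)*(-5))*P)*(-37) = (((2*0²)*(-5))*(3/7))*(-37) = (((2*0)*(-5))*(3/7))*(-37) = ((0*(-5))*(3/7))*(-37) = (0*(3/7))*(-37) = 0*(-37) = 0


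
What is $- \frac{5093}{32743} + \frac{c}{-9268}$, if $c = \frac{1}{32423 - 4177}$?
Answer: $- \frac{1333265578047}{8571591154504} \approx -0.15554$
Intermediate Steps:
$c = \frac{1}{28246} \approx 3.5403 \cdot 10^{-5}$
$- \frac{5093}{32743} + \frac{c}{-9268} = - \frac{5093}{32743} + \frac{1}{28246 \left(-9268\right)} = \left(-5093\right) \frac{1}{32743} + \frac{1}{28246} \left(- \frac{1}{9268}\right) = - \frac{5093}{32743} - \frac{1}{261783928} = - \frac{1333265578047}{8571591154504}$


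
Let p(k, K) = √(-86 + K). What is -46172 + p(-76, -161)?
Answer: -46172 + I*√247 ≈ -46172.0 + 15.716*I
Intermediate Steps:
-46172 + p(-76, -161) = -46172 + √(-86 - 161) = -46172 + √(-247) = -46172 + I*√247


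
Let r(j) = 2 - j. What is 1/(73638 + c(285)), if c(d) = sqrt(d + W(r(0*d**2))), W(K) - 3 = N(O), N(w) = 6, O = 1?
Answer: 12273/903759125 - 7*sqrt(6)/5422554750 ≈ 1.3577e-5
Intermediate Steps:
W(K) = 9 (W(K) = 3 + 6 = 9)
c(d) = sqrt(9 + d) (c(d) = sqrt(d + 9) = sqrt(9 + d))
1/(73638 + c(285)) = 1/(73638 + sqrt(9 + 285)) = 1/(73638 + sqrt(294)) = 1/(73638 + 7*sqrt(6))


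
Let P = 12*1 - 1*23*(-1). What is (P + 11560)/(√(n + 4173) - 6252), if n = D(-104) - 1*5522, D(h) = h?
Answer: -72491940/39088957 - 11595*I*√1453/39088957 ≈ -1.8545 - 0.011307*I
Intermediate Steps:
n = -5626 (n = -104 - 1*5522 = -104 - 5522 = -5626)
P = 35 (P = 12 - 23*(-1) = 12 + 23 = 35)
(P + 11560)/(√(n + 4173) - 6252) = (35 + 11560)/(√(-5626 + 4173) - 6252) = 11595/(√(-1453) - 6252) = 11595/(I*√1453 - 6252) = 11595/(-6252 + I*√1453)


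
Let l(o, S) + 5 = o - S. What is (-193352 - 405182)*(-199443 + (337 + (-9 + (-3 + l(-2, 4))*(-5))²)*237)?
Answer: -456264263802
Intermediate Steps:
l(o, S) = -5 + o - S (l(o, S) = -5 + (o - S) = -5 + o - S)
(-193352 - 405182)*(-199443 + (337 + (-9 + (-3 + l(-2, 4))*(-5))²)*237) = (-193352 - 405182)*(-199443 + (337 + (-9 + (-3 + (-5 - 2 - 1*4))*(-5))²)*237) = -598534*(-199443 + (337 + (-9 + (-3 + (-5 - 2 - 4))*(-5))²)*237) = -598534*(-199443 + (337 + (-9 + (-3 - 11)*(-5))²)*237) = -598534*(-199443 + (337 + (-9 - 14*(-5))²)*237) = -598534*(-199443 + (337 + (-9 + 70)²)*237) = -598534*(-199443 + (337 + 61²)*237) = -598534*(-199443 + (337 + 3721)*237) = -598534*(-199443 + 4058*237) = -598534*(-199443 + 961746) = -598534*762303 = -456264263802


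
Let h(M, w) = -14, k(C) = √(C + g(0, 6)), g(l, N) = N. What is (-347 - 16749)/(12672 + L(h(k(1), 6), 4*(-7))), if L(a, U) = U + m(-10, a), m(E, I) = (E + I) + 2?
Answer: -8548/6311 ≈ -1.3545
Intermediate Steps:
k(C) = √(6 + C) (k(C) = √(C + 6) = √(6 + C))
m(E, I) = 2 + E + I
L(a, U) = -8 + U + a (L(a, U) = U + (2 - 10 + a) = U + (-8 + a) = -8 + U + a)
(-347 - 16749)/(12672 + L(h(k(1), 6), 4*(-7))) = (-347 - 16749)/(12672 + (-8 + 4*(-7) - 14)) = -17096/(12672 + (-8 - 28 - 14)) = -17096/(12672 - 50) = -17096/12622 = -17096*1/12622 = -8548/6311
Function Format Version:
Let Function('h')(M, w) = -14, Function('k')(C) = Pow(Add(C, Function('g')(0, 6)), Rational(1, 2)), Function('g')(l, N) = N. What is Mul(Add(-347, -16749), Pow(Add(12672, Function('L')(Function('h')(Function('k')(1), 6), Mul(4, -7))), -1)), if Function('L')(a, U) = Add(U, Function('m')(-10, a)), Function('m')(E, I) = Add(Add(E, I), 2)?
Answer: Rational(-8548, 6311) ≈ -1.3545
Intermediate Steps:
Function('k')(C) = Pow(Add(6, C), Rational(1, 2)) (Function('k')(C) = Pow(Add(C, 6), Rational(1, 2)) = Pow(Add(6, C), Rational(1, 2)))
Function('m')(E, I) = Add(2, E, I)
Function('L')(a, U) = Add(-8, U, a) (Function('L')(a, U) = Add(U, Add(2, -10, a)) = Add(U, Add(-8, a)) = Add(-8, U, a))
Mul(Add(-347, -16749), Pow(Add(12672, Function('L')(Function('h')(Function('k')(1), 6), Mul(4, -7))), -1)) = Mul(Add(-347, -16749), Pow(Add(12672, Add(-8, Mul(4, -7), -14)), -1)) = Mul(-17096, Pow(Add(12672, Add(-8, -28, -14)), -1)) = Mul(-17096, Pow(Add(12672, -50), -1)) = Mul(-17096, Pow(12622, -1)) = Mul(-17096, Rational(1, 12622)) = Rational(-8548, 6311)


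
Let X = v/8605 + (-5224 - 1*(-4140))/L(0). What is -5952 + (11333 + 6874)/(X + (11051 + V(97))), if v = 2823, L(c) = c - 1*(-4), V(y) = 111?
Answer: -4686252459/787562 ≈ -5950.3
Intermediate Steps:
L(c) = 4 + c (L(c) = c + 4 = 4 + c)
X = -2329132/8605 (X = 2823/8605 + (-5224 - 1*(-4140))/(4 + 0) = 2823*(1/8605) + (-5224 + 4140)/4 = 2823/8605 - 1084*¼ = 2823/8605 - 271 = -2329132/8605 ≈ -270.67)
-5952 + (11333 + 6874)/(X + (11051 + V(97))) = -5952 + (11333 + 6874)/(-2329132/8605 + (11051 + 111)) = -5952 + 18207/(-2329132/8605 + 11162) = -5952 + 18207/(93719878/8605) = -5952 + 18207*(8605/93719878) = -5952 + 1316565/787562 = -4686252459/787562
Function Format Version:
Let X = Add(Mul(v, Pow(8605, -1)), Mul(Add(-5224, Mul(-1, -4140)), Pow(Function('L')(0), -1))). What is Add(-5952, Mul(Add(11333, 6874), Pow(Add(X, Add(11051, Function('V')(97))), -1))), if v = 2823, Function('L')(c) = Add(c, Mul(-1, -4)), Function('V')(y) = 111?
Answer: Rational(-4686252459, 787562) ≈ -5950.3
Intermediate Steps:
Function('L')(c) = Add(4, c) (Function('L')(c) = Add(c, 4) = Add(4, c))
X = Rational(-2329132, 8605) (X = Add(Mul(2823, Pow(8605, -1)), Mul(Add(-5224, Mul(-1, -4140)), Pow(Add(4, 0), -1))) = Add(Mul(2823, Rational(1, 8605)), Mul(Add(-5224, 4140), Pow(4, -1))) = Add(Rational(2823, 8605), Mul(-1084, Rational(1, 4))) = Add(Rational(2823, 8605), -271) = Rational(-2329132, 8605) ≈ -270.67)
Add(-5952, Mul(Add(11333, 6874), Pow(Add(X, Add(11051, Function('V')(97))), -1))) = Add(-5952, Mul(Add(11333, 6874), Pow(Add(Rational(-2329132, 8605), Add(11051, 111)), -1))) = Add(-5952, Mul(18207, Pow(Add(Rational(-2329132, 8605), 11162), -1))) = Add(-5952, Mul(18207, Pow(Rational(93719878, 8605), -1))) = Add(-5952, Mul(18207, Rational(8605, 93719878))) = Add(-5952, Rational(1316565, 787562)) = Rational(-4686252459, 787562)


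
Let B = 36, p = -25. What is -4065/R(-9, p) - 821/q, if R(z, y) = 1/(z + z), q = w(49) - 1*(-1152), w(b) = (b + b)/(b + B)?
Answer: 7171907275/98018 ≈ 73169.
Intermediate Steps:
w(b) = 2*b/(36 + b) (w(b) = (b + b)/(b + 36) = (2*b)/(36 + b) = 2*b/(36 + b))
q = 98018/85 (q = 2*49/(36 + 49) - 1*(-1152) = 2*49/85 + 1152 = 2*49*(1/85) + 1152 = 98/85 + 1152 = 98018/85 ≈ 1153.2)
R(z, y) = 1/(2*z)
-4065/R(-9, p) - 821/q = -4065/((1/2)/(-9)) - 821/98018/85 = -4065/((1/2)*(-1/9)) - 821*85/98018 = -4065/(-1/18) - 69785/98018 = -4065*(-18) - 69785/98018 = 73170 - 69785/98018 = 7171907275/98018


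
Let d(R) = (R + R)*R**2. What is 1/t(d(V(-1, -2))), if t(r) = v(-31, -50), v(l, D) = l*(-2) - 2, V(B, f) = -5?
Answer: 1/60 ≈ 0.016667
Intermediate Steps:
v(l, D) = -2 - 2*l (v(l, D) = -2*l - 2 = -2 - 2*l)
d(R) = 2*R**3 (d(R) = (2*R)*R**2 = 2*R**3)
t(r) = 60 (t(r) = -2 - 2*(-31) = -2 + 62 = 60)
1/t(d(V(-1, -2))) = 1/60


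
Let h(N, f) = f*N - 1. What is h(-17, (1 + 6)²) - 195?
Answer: -1029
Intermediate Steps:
h(N, f) = -1 + N*f (h(N, f) = N*f - 1 = -1 + N*f)
h(-17, (1 + 6)²) - 195 = (-1 - 17*(1 + 6)²) - 195 = (-1 - 17*7²) - 195 = (-1 - 17*49) - 195 = (-1 - 833) - 195 = -834 - 195 = -1029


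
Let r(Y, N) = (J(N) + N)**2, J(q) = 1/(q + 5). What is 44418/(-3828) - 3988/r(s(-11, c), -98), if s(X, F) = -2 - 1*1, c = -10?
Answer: -57915558721/4818827050 ≈ -12.019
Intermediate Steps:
s(X, F) = -3 (s(X, F) = -2 - 1 = -3)
J(q) = 1/(5 + q)
r(Y, N) = (N + 1/(5 + N))**2 (r(Y, N) = (1/(5 + N) + N)**2 = (N + 1/(5 + N))**2)
44418/(-3828) - 3988/r(s(-11, c), -98) = 44418/(-3828) - 3988/(-98 + 1/(5 - 98))**2 = 44418*(-1/3828) - 3988/(-98 + 1/(-93))**2 = -673/58 - 3988/(-98 - 1/93)**2 = -673/58 - 3988/((-9115/93)**2) = -673/58 - 3988/83083225/8649 = -673/58 - 3988*8649/83083225 = -673/58 - 34492212/83083225 = -57915558721/4818827050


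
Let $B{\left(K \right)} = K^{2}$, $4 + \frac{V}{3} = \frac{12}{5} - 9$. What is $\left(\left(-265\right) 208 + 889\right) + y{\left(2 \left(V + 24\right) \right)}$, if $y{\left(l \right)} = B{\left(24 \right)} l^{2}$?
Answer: $\frac{2148609}{25} \approx 85944.0$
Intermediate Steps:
$V = - \frac{159}{5}$ ($V = -12 + 3 \left(\frac{12}{5} - 9\right) = -12 + 3 \left(- \frac{33}{5}\right) = -12 - \frac{99}{5} = - \frac{159}{5} \approx -31.8$)
$y{\left(l \right)} = 576 l^{2}$ ($y{\left(l \right)} = 24^{2} l^{2} = 576 l^{2}$)
$\left(\left(-265\right) 208 + 889\right) + y{\left(2 \left(V + 24\right) \right)} = \left(\left(-265\right) 208 + 889\right) + 576 \left(2 \left(- \frac{159}{5} + 24\right)\right)^{2} = \left(-55120 + 889\right) + 576 \left(2 \left(- \frac{39}{5}\right)\right)^{2} = -54231 + 576 \left(- \frac{78}{5}\right)^{2} = -54231 + 576 \cdot \frac{6084}{25} = -54231 + \frac{3504384}{25} = \frac{2148609}{25}$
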